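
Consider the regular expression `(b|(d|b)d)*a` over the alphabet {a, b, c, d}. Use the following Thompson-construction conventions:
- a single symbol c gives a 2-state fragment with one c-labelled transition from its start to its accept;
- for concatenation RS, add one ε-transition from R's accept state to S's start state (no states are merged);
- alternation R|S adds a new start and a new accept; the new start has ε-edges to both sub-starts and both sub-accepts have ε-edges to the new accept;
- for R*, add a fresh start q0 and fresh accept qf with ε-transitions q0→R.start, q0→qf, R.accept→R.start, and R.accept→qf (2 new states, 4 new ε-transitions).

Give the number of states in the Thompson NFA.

16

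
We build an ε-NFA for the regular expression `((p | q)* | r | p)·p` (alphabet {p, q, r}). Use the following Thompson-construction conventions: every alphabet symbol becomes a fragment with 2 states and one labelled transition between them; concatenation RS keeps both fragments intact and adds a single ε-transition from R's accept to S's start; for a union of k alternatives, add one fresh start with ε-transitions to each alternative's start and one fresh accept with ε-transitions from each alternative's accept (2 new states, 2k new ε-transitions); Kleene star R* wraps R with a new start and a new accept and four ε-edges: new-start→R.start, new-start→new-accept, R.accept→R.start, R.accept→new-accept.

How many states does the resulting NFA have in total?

16

Bottom-up over the parse tree:
Each of the 5 symbol leaves contributes a 2-state fragment.
  p | q : 6 states
  (p | q)* : 8 states
  (p | q)* | r | p : 14 states
  ((p | q)* | r | p)·p : 16 states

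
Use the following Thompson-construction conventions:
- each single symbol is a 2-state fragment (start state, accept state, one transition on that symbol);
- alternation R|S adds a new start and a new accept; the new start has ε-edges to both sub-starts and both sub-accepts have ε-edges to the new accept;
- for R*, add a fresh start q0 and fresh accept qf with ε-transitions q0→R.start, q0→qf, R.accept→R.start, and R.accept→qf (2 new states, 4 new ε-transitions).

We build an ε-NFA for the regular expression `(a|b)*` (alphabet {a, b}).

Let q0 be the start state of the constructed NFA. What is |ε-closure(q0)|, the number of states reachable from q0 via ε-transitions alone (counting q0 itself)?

Compute the ε-closure size of each fragment's start state recursively; a symbol fragment's start has no outgoing ε-edge, so its closure is just itself (size 1).
  a|b — |ε-closure| = 1 + 1 + 1 = 3 (the new accept is not ε-reachable since no branch accepts ε)
  (a|b)* — the star's fresh start ε-reaches both the body's start and the fresh accept: |ε-closure| = 2 + 3 = 5

5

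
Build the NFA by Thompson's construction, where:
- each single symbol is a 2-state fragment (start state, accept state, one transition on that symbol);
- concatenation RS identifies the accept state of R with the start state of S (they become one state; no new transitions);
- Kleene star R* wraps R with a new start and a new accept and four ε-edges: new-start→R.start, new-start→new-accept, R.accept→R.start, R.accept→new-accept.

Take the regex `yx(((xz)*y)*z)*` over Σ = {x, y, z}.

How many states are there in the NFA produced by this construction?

13

Bottom-up over the parse tree:
Each of the 6 symbol leaves contributes a 2-state fragment.
  xz : 3 states
  (xz)* : 5 states
  (xz)*y : 6 states
  ((xz)*y)* : 8 states
  ((xz)*y)*z : 9 states
  (((xz)*y)*z)* : 11 states
  yx(((xz)*y)*z)* : 13 states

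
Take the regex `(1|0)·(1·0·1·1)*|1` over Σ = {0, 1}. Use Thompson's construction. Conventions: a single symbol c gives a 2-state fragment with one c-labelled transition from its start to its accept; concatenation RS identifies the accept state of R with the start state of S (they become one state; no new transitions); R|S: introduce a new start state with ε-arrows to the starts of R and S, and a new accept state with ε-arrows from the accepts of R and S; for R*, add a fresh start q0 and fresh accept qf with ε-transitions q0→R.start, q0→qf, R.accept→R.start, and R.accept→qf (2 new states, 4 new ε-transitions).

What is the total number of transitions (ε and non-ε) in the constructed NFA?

Building bottom-up:
Each of the 7 symbol leaves contributes 1 transition (1 symbol, 0 ε).
  1|0 = 6 transitions (2 symbol, 4 ε)
  1·0·1·1 = 4 transitions (4 symbol, 0 ε)
  (1·0·1·1)* = 8 transitions (4 symbol, 4 ε)
  (1|0)·(1·0·1·1)* = 14 transitions (6 symbol, 8 ε)
  (1|0)·(1·0·1·1)*|1 = 19 transitions (7 symbol, 12 ε)

19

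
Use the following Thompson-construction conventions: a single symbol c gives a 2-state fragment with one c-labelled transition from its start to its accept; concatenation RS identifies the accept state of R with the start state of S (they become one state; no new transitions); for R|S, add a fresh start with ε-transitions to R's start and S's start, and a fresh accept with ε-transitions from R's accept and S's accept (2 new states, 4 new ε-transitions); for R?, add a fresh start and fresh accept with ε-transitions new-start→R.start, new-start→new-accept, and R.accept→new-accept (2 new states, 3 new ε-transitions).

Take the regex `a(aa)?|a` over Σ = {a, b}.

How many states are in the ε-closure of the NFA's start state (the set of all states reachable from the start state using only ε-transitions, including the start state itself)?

3

Work bottom-up. For each fragment F, track |ε-closure(F.start)| and whether F's accept lies in that closure (i.e. whether F accepts ε). A single-symbol fragment has closure size 1 and does not accept ε.
  aa : same as the first factor's closure: C = 1
  (aa)? : new start has ε-edges to the inner start and to the new accept, so C = 2 + 1 = 3
  a(aa)? : same as the first factor's closure: C = 1
  a(aa)?|a : C = 1 + 1 + 1 = 3 (the new accept is not ε-reachable since no branch accepts ε)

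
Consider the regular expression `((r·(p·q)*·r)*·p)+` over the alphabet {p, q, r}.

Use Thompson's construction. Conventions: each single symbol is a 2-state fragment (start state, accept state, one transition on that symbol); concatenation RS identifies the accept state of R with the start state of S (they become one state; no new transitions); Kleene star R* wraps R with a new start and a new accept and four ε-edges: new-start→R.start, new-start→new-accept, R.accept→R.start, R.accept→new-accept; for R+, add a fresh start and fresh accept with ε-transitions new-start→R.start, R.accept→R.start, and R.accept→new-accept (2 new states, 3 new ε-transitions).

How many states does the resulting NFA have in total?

12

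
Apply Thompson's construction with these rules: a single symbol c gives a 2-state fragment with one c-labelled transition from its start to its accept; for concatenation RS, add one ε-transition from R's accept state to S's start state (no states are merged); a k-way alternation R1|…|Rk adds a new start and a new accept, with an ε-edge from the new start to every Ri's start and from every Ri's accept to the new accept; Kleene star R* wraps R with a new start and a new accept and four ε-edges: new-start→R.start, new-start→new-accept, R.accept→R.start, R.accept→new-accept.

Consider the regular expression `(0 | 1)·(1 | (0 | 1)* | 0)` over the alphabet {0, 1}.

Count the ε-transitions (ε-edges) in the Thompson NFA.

Per subexpression:
Each of the 6 symbol leaves contributes 0 ε-transitions.
  0 | 1 → 4 ε-transitions
  0 | 1 → 4 ε-transitions
  (0 | 1)* → 8 ε-transitions
  1 | (0 | 1)* | 0 → 14 ε-transitions
  (0 | 1)·(1 | (0 | 1)* | 0) → 19 ε-transitions

19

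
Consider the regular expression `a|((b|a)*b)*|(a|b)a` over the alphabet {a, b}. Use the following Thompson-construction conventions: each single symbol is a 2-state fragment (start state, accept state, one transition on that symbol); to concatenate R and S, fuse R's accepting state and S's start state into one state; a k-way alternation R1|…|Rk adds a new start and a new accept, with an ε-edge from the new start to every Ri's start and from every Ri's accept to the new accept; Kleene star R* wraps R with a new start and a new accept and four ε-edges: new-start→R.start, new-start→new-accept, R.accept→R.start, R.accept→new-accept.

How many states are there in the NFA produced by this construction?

22

Bottom-up over the parse tree:
Each of the 7 symbol leaves contributes a 2-state fragment.
  b|a = 6 states
  (b|a)* = 8 states
  (b|a)*b = 9 states
  ((b|a)*b)* = 11 states
  a|b = 6 states
  (a|b)a = 7 states
  a|((b|a)*b)*|(a|b)a = 22 states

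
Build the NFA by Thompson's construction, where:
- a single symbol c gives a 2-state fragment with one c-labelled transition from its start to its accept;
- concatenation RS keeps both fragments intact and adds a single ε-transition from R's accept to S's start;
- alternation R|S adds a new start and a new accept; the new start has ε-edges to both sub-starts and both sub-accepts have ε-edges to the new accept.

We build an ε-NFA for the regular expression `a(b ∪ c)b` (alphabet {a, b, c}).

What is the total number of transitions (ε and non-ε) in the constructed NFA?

Per subexpression:
Each of the 4 symbol leaves contributes 1 transition (1 symbol, 0 ε).
  b ∪ c = 6 transitions (2 symbol, 4 ε)
  a(b ∪ c)b = 10 transitions (4 symbol, 6 ε)

10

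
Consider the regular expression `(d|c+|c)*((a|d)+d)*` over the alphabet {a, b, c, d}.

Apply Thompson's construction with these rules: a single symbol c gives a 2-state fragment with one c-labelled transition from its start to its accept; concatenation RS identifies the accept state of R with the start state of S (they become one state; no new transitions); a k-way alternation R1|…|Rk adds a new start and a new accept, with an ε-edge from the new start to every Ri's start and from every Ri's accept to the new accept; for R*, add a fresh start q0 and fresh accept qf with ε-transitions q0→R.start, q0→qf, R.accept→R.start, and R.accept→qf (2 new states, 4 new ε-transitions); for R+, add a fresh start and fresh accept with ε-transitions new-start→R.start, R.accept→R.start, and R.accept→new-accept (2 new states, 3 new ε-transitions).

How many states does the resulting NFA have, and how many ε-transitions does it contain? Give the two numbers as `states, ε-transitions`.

By structural recursion:
Each of the 6 symbol leaves contributes 2 states and 0 ε-transitions.
  c+ — 4 states, 3 ε-transitions
  d|c+|c — 10 states, 9 ε-transitions
  (d|c+|c)* — 12 states, 13 ε-transitions
  a|d — 6 states, 4 ε-transitions
  (a|d)+ — 8 states, 7 ε-transitions
  (a|d)+d — 9 states, 7 ε-transitions
  ((a|d)+d)* — 11 states, 11 ε-transitions
  (d|c+|c)*((a|d)+d)* — 22 states, 24 ε-transitions

22, 24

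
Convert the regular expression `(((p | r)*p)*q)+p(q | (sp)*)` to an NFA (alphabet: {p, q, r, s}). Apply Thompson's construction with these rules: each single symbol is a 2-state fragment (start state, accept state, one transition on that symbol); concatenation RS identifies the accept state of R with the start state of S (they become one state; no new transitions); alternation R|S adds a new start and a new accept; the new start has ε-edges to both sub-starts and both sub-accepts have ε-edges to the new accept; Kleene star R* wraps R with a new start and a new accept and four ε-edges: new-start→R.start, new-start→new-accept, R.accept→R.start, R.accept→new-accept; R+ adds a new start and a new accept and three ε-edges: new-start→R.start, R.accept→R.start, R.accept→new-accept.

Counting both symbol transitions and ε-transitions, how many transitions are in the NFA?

31

Recursing over subexpressions:
Each of the 8 symbol leaves contributes 1 transition (1 symbol, 0 ε).
  p | r → 6 transitions (2 symbol, 4 ε)
  (p | r)* → 10 transitions (2 symbol, 8 ε)
  (p | r)*p → 11 transitions (3 symbol, 8 ε)
  ((p | r)*p)* → 15 transitions (3 symbol, 12 ε)
  ((p | r)*p)*q → 16 transitions (4 symbol, 12 ε)
  (((p | r)*p)*q)+ → 19 transitions (4 symbol, 15 ε)
  sp → 2 transitions (2 symbol, 0 ε)
  (sp)* → 6 transitions (2 symbol, 4 ε)
  q | (sp)* → 11 transitions (3 symbol, 8 ε)
  (((p | r)*p)*q)+p(q | (sp)*) → 31 transitions (8 symbol, 23 ε)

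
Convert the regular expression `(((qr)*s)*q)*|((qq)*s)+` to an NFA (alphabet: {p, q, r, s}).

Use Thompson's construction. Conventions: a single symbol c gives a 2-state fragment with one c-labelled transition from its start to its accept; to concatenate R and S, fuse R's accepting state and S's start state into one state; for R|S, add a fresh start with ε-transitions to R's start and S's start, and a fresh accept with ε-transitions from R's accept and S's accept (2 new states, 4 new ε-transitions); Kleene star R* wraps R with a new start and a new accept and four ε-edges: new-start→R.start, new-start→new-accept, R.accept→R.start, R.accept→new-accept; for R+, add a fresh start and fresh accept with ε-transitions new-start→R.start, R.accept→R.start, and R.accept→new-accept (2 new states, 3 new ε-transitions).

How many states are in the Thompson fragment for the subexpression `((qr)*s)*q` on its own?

Fragment for `((qr)*s)*q`:
Each of the 4 symbol leaves contributes a 2-state fragment.
  qr — 3 states
  (qr)* — 5 states
  (qr)*s — 6 states
  ((qr)*s)* — 8 states
  ((qr)*s)*q — 9 states

9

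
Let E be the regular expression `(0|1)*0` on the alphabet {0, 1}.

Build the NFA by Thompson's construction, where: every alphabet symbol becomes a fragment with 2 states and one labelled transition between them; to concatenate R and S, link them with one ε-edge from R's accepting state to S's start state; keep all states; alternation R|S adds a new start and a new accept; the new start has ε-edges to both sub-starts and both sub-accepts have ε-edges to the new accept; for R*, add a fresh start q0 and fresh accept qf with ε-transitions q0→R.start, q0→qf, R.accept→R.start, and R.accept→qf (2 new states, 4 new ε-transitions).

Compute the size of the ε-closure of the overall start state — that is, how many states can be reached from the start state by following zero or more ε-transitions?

Compute the ε-closure size of each fragment's start state recursively; a symbol fragment's start has no outgoing ε-edge, so its closure is just itself (size 1).
  0|1 : |closure| = 1 + 1 + 1 = 3 (the new accept is not ε-reachable since no branch accepts ε)
  (0|1)* : new start has ε-edges to the inner start and to the new accept, so |closure| = 2 + 3 = 5
  (0|1)*0 : the left operand accepts ε, so the closure extends into the next operand (via the concat ε-link); |closure| = 5 + 1 = 6

6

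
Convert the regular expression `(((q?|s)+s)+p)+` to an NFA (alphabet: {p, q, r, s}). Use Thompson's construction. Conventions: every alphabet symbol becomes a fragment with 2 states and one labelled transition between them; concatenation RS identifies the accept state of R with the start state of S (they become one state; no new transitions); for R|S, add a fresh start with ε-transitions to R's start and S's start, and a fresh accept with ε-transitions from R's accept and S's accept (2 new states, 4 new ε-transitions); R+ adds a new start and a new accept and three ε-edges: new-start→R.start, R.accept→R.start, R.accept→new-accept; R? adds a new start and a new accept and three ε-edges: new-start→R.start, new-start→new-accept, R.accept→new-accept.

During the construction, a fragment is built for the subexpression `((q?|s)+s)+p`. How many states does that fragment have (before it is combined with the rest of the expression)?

Fragment for `((q?|s)+s)+p`:
Each of the 4 symbol leaves contributes a 2-state fragment.
  q? = 4 states
  q?|s = 8 states
  (q?|s)+ = 10 states
  (q?|s)+s = 11 states
  ((q?|s)+s)+ = 13 states
  ((q?|s)+s)+p = 14 states

14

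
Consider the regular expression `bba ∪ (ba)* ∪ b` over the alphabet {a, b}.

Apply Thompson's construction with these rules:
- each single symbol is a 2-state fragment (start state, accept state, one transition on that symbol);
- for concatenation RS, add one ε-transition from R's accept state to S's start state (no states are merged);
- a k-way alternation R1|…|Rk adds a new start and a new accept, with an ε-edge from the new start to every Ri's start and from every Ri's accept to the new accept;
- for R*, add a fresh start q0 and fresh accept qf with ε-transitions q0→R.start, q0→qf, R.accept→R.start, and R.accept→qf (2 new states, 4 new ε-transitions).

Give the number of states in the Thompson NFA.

16

Building bottom-up:
Each of the 6 symbol leaves contributes a 2-state fragment.
  bba — 6 states
  ba — 4 states
  (ba)* — 6 states
  bba ∪ (ba)* ∪ b — 16 states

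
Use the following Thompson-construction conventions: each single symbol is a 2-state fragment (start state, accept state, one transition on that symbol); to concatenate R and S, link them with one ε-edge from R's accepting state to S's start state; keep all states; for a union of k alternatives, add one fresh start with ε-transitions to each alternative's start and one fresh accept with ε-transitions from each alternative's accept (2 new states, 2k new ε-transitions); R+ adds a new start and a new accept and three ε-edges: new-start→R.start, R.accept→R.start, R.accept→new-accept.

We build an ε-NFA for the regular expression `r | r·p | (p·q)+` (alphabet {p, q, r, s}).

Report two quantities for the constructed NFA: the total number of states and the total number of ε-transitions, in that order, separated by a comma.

14, 11

By structural recursion:
Each of the 5 symbol leaves contributes 2 states and 0 ε-transitions.
  r·p : 4 states, 1 ε-transition
  p·q : 4 states, 1 ε-transition
  (p·q)+ : 6 states, 4 ε-transitions
  r | r·p | (p·q)+ : 14 states, 11 ε-transitions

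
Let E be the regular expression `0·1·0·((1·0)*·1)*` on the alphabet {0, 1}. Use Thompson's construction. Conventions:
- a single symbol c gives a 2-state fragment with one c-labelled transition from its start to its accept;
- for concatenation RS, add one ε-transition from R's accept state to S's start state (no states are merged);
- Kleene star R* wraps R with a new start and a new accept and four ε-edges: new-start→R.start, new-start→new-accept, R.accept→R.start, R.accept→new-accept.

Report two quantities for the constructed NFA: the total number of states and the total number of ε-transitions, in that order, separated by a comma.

16, 13

By structural recursion:
Each of the 6 symbol leaves contributes 2 states and 0 ε-transitions.
  1·0 : 4 states, 1 ε-transition
  (1·0)* : 6 states, 5 ε-transitions
  (1·0)*·1 : 8 states, 6 ε-transitions
  ((1·0)*·1)* : 10 states, 10 ε-transitions
  0·1·0·((1·0)*·1)* : 16 states, 13 ε-transitions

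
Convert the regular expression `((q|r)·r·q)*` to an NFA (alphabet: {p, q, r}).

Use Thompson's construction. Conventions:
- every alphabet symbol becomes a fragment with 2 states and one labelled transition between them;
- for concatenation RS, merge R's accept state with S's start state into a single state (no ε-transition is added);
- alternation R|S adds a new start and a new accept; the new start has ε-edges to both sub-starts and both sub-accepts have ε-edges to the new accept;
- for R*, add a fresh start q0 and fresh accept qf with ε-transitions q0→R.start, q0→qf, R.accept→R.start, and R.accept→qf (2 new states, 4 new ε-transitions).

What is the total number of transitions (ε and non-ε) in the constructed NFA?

By structural recursion:
Each of the 4 symbol leaves contributes 1 transition (1 symbol, 0 ε).
  q|r : 6 transitions (2 symbol, 4 ε)
  (q|r)·r·q : 8 transitions (4 symbol, 4 ε)
  ((q|r)·r·q)* : 12 transitions (4 symbol, 8 ε)

12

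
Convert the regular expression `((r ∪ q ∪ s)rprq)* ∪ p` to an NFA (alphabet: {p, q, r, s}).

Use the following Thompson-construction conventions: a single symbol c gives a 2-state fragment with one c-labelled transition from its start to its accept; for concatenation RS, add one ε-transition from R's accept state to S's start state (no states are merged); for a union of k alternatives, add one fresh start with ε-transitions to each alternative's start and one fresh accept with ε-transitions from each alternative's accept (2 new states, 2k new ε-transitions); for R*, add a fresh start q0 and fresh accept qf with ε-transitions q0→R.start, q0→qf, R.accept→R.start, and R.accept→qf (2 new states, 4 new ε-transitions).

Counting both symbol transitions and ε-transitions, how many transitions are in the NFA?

Building bottom-up:
Each of the 8 symbol leaves contributes 1 transition (1 symbol, 0 ε).
  r ∪ q ∪ s → 9 transitions (3 symbol, 6 ε)
  (r ∪ q ∪ s)rprq → 17 transitions (7 symbol, 10 ε)
  ((r ∪ q ∪ s)rprq)* → 21 transitions (7 symbol, 14 ε)
  ((r ∪ q ∪ s)rprq)* ∪ p → 26 transitions (8 symbol, 18 ε)

26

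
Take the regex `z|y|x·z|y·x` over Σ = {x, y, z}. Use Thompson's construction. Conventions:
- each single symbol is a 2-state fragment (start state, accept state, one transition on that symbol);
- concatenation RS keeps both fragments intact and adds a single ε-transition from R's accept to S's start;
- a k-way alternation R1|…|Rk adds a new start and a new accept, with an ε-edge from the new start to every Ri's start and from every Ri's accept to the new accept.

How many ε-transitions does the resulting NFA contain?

Bottom-up over the parse tree:
Each of the 6 symbol leaves contributes 0 ε-transitions.
  x·z : 1 ε-transition
  y·x : 1 ε-transition
  z|y|x·z|y·x : 10 ε-transitions

10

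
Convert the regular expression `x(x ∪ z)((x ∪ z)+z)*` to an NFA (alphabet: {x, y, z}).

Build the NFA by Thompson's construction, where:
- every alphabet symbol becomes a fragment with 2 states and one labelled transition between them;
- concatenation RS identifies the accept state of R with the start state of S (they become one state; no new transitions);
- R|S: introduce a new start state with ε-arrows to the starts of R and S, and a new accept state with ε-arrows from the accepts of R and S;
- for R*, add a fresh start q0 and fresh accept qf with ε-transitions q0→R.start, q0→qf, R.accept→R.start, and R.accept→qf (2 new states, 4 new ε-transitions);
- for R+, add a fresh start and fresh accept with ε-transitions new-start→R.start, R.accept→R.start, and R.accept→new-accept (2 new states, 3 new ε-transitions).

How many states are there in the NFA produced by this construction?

17

Building bottom-up:
Each of the 6 symbol leaves contributes a 2-state fragment.
  x ∪ z — 6 states
  x ∪ z — 6 states
  (x ∪ z)+ — 8 states
  (x ∪ z)+z — 9 states
  ((x ∪ z)+z)* — 11 states
  x(x ∪ z)((x ∪ z)+z)* — 17 states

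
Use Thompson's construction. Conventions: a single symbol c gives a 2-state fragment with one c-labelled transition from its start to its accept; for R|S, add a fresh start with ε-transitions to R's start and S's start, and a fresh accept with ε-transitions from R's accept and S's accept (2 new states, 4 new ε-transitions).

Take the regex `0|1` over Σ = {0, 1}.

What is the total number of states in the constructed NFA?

6

By structural recursion:
Each of the 2 symbol leaves contributes a 2-state fragment.
  0|1 = 6 states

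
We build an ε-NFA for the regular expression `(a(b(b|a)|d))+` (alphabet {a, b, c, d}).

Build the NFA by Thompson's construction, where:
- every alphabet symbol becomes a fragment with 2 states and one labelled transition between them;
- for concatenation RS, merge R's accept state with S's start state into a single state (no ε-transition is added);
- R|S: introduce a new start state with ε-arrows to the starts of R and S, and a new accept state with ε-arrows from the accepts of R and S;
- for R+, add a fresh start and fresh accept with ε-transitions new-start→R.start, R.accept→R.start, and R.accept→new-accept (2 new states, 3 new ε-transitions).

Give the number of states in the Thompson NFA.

14

Per subexpression:
Each of the 5 symbol leaves contributes a 2-state fragment.
  b|a — 6 states
  b(b|a) — 7 states
  b(b|a)|d — 11 states
  a(b(b|a)|d) — 12 states
  (a(b(b|a)|d))+ — 14 states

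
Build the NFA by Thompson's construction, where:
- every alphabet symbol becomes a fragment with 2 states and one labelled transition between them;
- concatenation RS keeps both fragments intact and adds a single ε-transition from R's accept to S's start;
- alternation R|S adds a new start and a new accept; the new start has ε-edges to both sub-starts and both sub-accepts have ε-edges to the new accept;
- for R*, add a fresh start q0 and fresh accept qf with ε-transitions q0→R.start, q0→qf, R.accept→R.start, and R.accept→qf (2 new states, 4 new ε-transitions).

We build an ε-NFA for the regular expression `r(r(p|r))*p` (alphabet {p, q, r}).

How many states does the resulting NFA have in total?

Building bottom-up:
Each of the 5 symbol leaves contributes a 2-state fragment.
  p|r = 6 states
  r(p|r) = 8 states
  (r(p|r))* = 10 states
  r(r(p|r))*p = 14 states

14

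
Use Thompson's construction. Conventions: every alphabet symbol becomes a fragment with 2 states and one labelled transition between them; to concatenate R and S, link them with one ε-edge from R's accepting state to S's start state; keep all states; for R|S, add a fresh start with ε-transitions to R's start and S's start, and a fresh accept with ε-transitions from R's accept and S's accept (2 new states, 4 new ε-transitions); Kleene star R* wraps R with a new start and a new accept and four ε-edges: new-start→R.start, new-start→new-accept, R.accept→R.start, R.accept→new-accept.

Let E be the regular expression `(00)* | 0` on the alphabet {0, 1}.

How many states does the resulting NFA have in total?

Per subexpression:
Each of the 3 symbol leaves contributes a 2-state fragment.
  00 — 4 states
  (00)* — 6 states
  (00)* | 0 — 10 states

10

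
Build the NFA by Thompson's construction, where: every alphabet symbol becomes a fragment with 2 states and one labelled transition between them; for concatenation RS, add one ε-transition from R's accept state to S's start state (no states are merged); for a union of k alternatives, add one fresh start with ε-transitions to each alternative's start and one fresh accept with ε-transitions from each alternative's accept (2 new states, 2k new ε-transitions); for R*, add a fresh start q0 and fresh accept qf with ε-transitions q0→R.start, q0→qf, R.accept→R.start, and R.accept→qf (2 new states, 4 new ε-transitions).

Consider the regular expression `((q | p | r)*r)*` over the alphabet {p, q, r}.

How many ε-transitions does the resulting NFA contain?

15

By structural recursion:
Each of the 4 symbol leaves contributes 0 ε-transitions.
  q | p | r = 6 ε-transitions
  (q | p | r)* = 10 ε-transitions
  (q | p | r)*r = 11 ε-transitions
  ((q | p | r)*r)* = 15 ε-transitions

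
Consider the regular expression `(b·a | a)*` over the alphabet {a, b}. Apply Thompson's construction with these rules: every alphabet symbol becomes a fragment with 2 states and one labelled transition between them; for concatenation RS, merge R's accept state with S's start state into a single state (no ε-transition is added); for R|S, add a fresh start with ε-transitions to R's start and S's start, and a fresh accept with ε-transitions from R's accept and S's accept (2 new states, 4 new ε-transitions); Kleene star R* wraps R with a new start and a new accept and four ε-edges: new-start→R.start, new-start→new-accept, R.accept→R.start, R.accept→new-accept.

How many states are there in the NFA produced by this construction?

Recursing over subexpressions:
Each of the 3 symbol leaves contributes a 2-state fragment.
  b·a : 3 states
  b·a | a : 7 states
  (b·a | a)* : 9 states

9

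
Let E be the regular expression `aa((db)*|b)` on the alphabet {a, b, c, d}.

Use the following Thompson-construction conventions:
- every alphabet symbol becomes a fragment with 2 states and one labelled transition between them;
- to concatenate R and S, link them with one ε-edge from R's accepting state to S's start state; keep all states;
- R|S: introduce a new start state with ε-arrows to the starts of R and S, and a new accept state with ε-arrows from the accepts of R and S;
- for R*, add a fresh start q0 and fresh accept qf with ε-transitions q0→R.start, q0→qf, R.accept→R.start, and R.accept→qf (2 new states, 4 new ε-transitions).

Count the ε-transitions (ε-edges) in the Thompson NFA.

Bottom-up over the parse tree:
Each of the 5 symbol leaves contributes 0 ε-transitions.
  db — 1 ε-transition
  (db)* — 5 ε-transitions
  (db)*|b — 9 ε-transitions
  aa((db)*|b) — 11 ε-transitions

11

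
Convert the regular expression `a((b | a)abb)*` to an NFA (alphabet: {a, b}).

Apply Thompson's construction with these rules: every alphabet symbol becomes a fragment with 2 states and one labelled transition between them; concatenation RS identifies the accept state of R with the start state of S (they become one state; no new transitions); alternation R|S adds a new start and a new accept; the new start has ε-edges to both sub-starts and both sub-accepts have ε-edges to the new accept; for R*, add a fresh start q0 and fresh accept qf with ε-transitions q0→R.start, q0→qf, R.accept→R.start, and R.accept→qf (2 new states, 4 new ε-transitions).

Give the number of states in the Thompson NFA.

12

Building bottom-up:
Each of the 6 symbol leaves contributes a 2-state fragment.
  b | a = 6 states
  (b | a)abb = 9 states
  ((b | a)abb)* = 11 states
  a((b | a)abb)* = 12 states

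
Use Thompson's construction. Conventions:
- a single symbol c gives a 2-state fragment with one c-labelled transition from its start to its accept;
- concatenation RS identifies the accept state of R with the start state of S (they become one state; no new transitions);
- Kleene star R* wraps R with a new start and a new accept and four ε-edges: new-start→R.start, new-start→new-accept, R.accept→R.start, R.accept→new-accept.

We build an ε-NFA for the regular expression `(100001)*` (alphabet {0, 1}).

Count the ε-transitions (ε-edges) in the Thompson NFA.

Per subexpression:
Each of the 6 symbol leaves contributes 0 ε-transitions.
  100001 : 0 ε-transitions
  (100001)* : 4 ε-transitions

4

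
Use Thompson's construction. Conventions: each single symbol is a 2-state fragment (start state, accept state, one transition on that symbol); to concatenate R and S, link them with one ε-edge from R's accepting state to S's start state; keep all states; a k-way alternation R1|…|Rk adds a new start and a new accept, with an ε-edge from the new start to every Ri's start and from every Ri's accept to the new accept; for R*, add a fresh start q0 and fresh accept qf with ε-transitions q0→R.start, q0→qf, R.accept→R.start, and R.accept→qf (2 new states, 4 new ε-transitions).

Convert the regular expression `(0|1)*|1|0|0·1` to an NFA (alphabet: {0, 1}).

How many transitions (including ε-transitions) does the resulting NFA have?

23

Bottom-up over the parse tree:
Each of the 6 symbol leaves contributes 1 transition (1 symbol, 0 ε).
  0|1 — 6 transitions (2 symbol, 4 ε)
  (0|1)* — 10 transitions (2 symbol, 8 ε)
  0·1 — 3 transitions (2 symbol, 1 ε)
  (0|1)*|1|0|0·1 — 23 transitions (6 symbol, 17 ε)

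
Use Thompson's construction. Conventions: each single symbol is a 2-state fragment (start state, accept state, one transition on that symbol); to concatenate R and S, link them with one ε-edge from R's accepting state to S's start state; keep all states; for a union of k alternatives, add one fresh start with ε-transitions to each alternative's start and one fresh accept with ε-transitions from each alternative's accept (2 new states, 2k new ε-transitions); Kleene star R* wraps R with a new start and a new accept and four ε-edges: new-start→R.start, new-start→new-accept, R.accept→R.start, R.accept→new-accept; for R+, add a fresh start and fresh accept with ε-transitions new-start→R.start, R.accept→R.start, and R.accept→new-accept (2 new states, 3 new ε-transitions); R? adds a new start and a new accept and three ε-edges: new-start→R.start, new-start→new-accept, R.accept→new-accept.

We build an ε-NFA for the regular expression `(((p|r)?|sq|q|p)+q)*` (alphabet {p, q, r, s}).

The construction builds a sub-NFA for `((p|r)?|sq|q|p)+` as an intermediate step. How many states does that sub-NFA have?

20

Fragment for `((p|r)?|sq|q|p)+`:
Each of the 6 symbol leaves contributes a 2-state fragment.
  p|r → 6 states
  (p|r)? → 8 states
  sq → 4 states
  (p|r)?|sq|q|p → 18 states
  ((p|r)?|sq|q|p)+ → 20 states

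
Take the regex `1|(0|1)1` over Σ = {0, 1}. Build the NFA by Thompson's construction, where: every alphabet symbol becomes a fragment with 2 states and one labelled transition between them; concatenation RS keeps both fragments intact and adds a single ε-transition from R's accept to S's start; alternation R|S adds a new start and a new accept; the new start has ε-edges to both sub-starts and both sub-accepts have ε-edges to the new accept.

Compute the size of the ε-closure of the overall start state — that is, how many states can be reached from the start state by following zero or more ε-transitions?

Work bottom-up. For each fragment F, track |ε-closure(F.start)| and whether F's accept lies in that closure (i.e. whether F accepts ε). A single-symbol fragment has closure size 1 and does not accept ε.
  0|1 → new start ε-reaches every alternative's start; none of them accept ε, so the new accept is not reached: |closure| = 1 + 1 + 1 = 3
  (0|1)1 → |closure| equals the left operand's closure size = 3 (its accept is not ε-reachable, so the closure stops there)
  1|(0|1)1 → |closure| = 1 + 1 + 3 = 5 (the new accept is not ε-reachable since no branch accepts ε)

5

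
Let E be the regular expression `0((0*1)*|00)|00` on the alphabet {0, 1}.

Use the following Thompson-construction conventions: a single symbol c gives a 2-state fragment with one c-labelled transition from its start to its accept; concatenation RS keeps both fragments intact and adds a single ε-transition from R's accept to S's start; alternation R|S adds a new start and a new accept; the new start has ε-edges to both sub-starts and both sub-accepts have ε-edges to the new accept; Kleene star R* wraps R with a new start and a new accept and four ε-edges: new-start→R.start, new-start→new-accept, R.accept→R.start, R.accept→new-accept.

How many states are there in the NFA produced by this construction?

22

By structural recursion:
Each of the 7 symbol leaves contributes a 2-state fragment.
  0* → 4 states
  0*1 → 6 states
  (0*1)* → 8 states
  00 → 4 states
  (0*1)*|00 → 14 states
  0((0*1)*|00) → 16 states
  00 → 4 states
  0((0*1)*|00)|00 → 22 states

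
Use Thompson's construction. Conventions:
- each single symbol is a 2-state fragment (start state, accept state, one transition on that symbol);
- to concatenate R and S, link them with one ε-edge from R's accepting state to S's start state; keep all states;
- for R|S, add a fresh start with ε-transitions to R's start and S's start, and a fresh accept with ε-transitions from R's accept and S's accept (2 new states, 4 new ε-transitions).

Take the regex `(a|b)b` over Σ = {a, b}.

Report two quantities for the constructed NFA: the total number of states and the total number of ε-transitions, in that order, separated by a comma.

Building bottom-up:
Each of the 3 symbol leaves contributes 2 states and 0 ε-transitions.
  a|b = 6 states, 4 ε-transitions
  (a|b)b = 8 states, 5 ε-transitions

8, 5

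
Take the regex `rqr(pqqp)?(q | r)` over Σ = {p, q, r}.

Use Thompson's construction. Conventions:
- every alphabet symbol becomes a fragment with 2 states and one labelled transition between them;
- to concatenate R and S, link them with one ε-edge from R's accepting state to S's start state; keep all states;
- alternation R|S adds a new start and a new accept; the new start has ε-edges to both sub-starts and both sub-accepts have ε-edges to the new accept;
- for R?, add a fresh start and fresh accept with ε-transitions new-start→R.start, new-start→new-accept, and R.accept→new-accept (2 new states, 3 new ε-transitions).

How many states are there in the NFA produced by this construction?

Bottom-up over the parse tree:
Each of the 9 symbol leaves contributes a 2-state fragment.
  pqqp : 8 states
  (pqqp)? : 10 states
  q | r : 6 states
  rqr(pqqp)?(q | r) : 22 states

22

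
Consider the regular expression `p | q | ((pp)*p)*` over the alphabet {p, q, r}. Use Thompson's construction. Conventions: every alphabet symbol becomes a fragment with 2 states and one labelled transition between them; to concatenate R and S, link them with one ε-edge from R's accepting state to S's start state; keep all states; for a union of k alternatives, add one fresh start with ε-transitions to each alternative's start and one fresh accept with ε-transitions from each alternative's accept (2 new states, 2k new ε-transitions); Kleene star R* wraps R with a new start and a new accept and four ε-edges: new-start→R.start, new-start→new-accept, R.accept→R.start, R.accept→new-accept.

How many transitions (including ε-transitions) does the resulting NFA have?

Bottom-up over the parse tree:
Each of the 5 symbol leaves contributes 1 transition (1 symbol, 0 ε).
  pp : 3 transitions (2 symbol, 1 ε)
  (pp)* : 7 transitions (2 symbol, 5 ε)
  (pp)*p : 9 transitions (3 symbol, 6 ε)
  ((pp)*p)* : 13 transitions (3 symbol, 10 ε)
  p | q | ((pp)*p)* : 21 transitions (5 symbol, 16 ε)

21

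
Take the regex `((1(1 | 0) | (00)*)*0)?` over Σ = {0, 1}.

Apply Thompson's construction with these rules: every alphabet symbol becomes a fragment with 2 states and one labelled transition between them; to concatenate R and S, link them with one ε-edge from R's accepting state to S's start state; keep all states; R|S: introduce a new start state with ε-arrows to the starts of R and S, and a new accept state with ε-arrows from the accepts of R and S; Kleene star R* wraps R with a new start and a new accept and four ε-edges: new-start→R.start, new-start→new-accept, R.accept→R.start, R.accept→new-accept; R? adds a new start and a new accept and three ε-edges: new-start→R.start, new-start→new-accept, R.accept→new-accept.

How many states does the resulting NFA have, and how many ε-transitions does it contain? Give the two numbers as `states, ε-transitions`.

22, 22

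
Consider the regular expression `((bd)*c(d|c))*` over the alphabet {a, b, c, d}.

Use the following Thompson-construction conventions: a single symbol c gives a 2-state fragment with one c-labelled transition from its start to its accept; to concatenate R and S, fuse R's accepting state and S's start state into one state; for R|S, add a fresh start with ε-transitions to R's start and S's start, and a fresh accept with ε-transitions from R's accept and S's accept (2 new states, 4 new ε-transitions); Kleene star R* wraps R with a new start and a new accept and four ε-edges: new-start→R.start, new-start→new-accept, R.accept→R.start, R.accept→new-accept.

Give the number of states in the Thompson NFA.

Recursing over subexpressions:
Each of the 5 symbol leaves contributes a 2-state fragment.
  bd — 3 states
  (bd)* — 5 states
  d|c — 6 states
  (bd)*c(d|c) — 11 states
  ((bd)*c(d|c))* — 13 states

13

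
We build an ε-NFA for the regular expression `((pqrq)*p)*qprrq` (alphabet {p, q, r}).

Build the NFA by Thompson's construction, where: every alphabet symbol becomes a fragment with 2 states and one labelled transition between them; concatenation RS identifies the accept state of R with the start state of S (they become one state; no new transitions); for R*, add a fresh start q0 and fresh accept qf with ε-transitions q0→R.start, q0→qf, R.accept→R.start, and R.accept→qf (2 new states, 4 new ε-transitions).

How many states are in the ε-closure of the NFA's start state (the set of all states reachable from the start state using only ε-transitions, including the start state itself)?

5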